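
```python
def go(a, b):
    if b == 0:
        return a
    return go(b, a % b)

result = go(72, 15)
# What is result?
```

go(72, 15) -> go(15, 12) -> go(12, 3) -> go(3, 0) -> 3

Answer: 3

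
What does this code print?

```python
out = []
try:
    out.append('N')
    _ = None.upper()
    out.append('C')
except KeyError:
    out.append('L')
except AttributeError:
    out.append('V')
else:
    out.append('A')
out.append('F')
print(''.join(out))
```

Execution trace: 'N' (try body) → 'V' (except AttributeError) → 'F' (after the try/except). Output: NVF

Answer: NVF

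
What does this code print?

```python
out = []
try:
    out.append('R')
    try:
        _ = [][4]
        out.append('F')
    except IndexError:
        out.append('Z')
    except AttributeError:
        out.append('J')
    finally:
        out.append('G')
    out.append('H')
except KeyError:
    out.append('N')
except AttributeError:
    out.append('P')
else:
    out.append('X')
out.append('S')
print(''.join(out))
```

Execution trace: 'R' (try body) → 'Z' (inner except IndexError) → 'G' (inner finally) → 'H' (try body, no exception) → 'X' (else) → 'S' (after the try/except). Output: RZGHXS

Answer: RZGHXS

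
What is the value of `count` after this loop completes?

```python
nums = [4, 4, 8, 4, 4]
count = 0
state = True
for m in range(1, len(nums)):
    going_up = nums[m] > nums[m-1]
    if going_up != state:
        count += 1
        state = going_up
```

Count direction changes in [4, 4, 8, 4, 4]
`count` takes the values: 0 → 1 → 2 → 3

Answer: 3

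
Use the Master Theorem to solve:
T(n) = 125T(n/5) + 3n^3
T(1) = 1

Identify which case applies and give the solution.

a=125, b=5, f(n)=3n^3. log_5(125) = 3. Since c=3 = 3, Case 2 applies: T(n) = Θ(n^log_b(a) · log n) = O(n^3 log n).

Answer: O(n^3 log n) - Case 2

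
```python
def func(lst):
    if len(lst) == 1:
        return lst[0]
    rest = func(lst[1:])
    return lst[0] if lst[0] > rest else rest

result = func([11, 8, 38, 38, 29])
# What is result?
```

Recursive max over [11, 8, 38, 38, 29] = 38

Answer: 38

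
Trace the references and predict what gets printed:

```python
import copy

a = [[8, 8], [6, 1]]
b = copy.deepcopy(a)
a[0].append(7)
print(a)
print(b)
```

Key concept: deep copy is fully independent.
Step by step:
`a = [[8, 8], [6, 1]]` → a = [[8, 8], [6, 1]]
`b = copy.deepcopy(a)` → b = [[8, 8], [6, 1]]
`a[0].append(7)` → a = [[8, 8, 7], [6, 1]]
`print(a)` → prints [[8, 8, 7], [6, 1]]
`print(b)` → prints [[8, 8], [6, 1]]

Answer:
[[8, 8, 7], [6, 1]]
[[8, 8], [6, 1]]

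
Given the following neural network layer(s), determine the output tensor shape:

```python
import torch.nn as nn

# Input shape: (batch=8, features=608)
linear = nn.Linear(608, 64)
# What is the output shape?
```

Input: (8, 608) -> Output: (8, 64)

Answer: (8, 64)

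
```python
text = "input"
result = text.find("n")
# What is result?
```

Trace:
`text = "input"` → text = 'input'
`result = text.find("n")` → result = 1
So result = 1

Answer: 1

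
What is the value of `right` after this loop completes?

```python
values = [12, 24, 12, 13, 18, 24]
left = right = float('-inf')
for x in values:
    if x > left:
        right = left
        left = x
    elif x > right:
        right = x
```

Second largest (with repeats) in [12, 24, 12, 13, 18, 24]
`right` takes the values: -inf → 12 → 13 → 18 → 24

Answer: 24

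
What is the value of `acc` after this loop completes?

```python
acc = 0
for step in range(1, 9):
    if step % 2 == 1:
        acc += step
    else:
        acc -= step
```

Add odd, subtract even
`acc` takes the values: 0 → 1 → -1 → 2 → -2 → 3 → -3 → 4 → -4

Answer: -4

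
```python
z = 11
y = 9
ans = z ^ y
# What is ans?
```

Trace:
`z = 11` → z = 11
`y = 9` → y = 9
`ans = z ^ y` → ans = 2
So ans = 2

Answer: 2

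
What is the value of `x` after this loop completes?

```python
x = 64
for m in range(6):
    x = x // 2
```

Halve 6 times: 64 // 2^6 = 1
`x` takes the values: 64 → 32 → 16 → 8 → 4 → 2 → 1

Answer: 1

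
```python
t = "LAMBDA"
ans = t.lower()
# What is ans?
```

Trace:
`t = "LAMBDA"` → t = 'LAMBDA'
`ans = t.lower()` → ans = 'lambda'
So ans = 'lambda'

Answer: 'lambda'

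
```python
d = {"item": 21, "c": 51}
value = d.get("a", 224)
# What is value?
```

Trace:
`d = {"item": 21, "c": 51}` → d = {'item': 21, 'c': 51}
`value = d.get("a", 224)` → value = 224
So value = 224

Answer: 224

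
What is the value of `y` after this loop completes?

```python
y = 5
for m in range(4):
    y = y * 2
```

Multiply by 2, 4 times: 5 * 2^4 = 80
`y` takes the values: 5 → 10 → 20 → 40 → 80

Answer: 80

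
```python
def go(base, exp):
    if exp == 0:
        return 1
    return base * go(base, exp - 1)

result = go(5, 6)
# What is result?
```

go(5, 6) = 5 * 5 * 5 * 5 * 5 * 5 = 15625

Answer: 15625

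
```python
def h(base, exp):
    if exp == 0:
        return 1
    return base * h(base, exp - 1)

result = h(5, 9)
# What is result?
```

h(5, 9) = 5 * 5 * 5 * 5 * 5 * 5 * 5 * 5 * 5 = 1953125

Answer: 1953125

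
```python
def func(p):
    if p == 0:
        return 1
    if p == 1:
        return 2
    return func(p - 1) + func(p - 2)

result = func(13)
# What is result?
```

Build up from base cases: func(0)=1, func(1)=2, func(2)=3, func(3)=5, func(4)=8, func(5)=13, func(6)=21, ..., func(13)=610

Answer: 610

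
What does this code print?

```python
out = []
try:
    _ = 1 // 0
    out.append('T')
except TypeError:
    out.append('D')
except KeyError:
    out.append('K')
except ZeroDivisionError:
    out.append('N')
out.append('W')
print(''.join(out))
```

Execution trace: 'N' (except ZeroDivisionError) → 'W' (after the try/except). Output: NW

Answer: NW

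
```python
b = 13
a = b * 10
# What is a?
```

Trace:
`b = 13` → b = 13
`a = b * 10` → a = 130
So a = 130

Answer: 130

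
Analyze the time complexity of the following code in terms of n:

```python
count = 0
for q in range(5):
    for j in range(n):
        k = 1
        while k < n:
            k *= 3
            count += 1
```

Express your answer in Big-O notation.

Each loop level contributes: 1 × n × log n. Multiplying the contributions gives O(n log n).

Answer: O(n log n)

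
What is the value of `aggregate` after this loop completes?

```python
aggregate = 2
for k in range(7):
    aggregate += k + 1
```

Start at 2, add 1 to 7 = 30
`aggregate` takes the values: 2 → 3 → 5 → 8 → 12 → 17 → 23 → 30

Answer: 30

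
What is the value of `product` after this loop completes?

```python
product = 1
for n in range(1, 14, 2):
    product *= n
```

Product of 1, 3, 5, ... up to 13
`product` takes the values: 1 → 3 → 15 → 105 → 945 → 10395 → 135135

Answer: 135135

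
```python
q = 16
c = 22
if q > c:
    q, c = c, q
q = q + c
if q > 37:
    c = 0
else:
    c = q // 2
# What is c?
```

Trace:
`q = 16` → q = 16
`c = 22` → c = 22
`if q > c: ...` → q > c is False → no variable changes
`q = q + c` → q = 38
`if q > 37: ...` → q > 37 is True → c = 0
So c = 0

Answer: 0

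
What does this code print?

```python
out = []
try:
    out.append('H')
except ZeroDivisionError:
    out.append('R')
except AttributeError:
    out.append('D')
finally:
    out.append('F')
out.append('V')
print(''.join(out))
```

Execution trace: 'H' (try body, no exception) → 'F' (finally) → 'V' (after the try/except). Output: HFV

Answer: HFV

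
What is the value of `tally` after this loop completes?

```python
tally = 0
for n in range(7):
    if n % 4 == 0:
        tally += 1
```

Count numbers divisible by 4 in range(7)
`tally` takes the values: 0 → 1 → 2

Answer: 2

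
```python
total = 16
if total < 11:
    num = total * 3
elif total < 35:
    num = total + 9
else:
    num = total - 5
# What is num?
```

Trace:
`total = 16` → total = 16
`if total < 11: ...` → total < 11 is False, total < 35 is True → num = 25
So num = 25

Answer: 25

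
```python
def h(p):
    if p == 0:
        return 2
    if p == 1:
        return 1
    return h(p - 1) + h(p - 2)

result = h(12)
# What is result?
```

Build up from base cases: h(0)=2, h(1)=1, h(2)=3, h(3)=4, h(4)=7, h(5)=11, h(6)=18, ..., h(12)=322

Answer: 322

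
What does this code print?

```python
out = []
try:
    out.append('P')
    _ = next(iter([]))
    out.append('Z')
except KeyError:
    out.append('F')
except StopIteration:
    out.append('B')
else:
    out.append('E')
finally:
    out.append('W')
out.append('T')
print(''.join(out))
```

Execution trace: 'P' (try body) → 'B' (except StopIteration) → 'W' (finally) → 'T' (after the try/except). Output: PBWT

Answer: PBWT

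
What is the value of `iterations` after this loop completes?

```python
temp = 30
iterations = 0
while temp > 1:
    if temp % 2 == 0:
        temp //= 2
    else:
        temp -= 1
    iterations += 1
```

Steps to reduce 30 to 1
`iterations` takes the values: 0 → 1 → 2 → 3 → 4 → 5 → 6 → 7

Answer: 7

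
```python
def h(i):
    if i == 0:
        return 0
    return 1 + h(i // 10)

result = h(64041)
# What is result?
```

Count of digits of 64041: 5

Answer: 5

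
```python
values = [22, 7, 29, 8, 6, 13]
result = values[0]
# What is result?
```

Trace:
`values = [22, 7, 29, 8, 6, 13]` → values = [22, 7, 29, 8, 6, 13]
`result = values[0]` → result = 22
So result = 22

Answer: 22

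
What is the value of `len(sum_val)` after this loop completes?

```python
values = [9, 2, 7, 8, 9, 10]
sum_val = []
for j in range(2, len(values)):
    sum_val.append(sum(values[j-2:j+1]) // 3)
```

Number of 3-element averages
`sum_val` takes the values: [] → [6] → [6, 5] → [6, 5, 8] → [6, 5, 8, 9]
So `len(sum_val)` = 4

Answer: 4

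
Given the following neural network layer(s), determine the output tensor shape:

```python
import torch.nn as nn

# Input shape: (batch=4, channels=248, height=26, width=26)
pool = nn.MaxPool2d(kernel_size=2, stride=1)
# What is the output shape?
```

Input: (4, 248, 26, 26) -> Output: (4, 248, 25, 25)

Answer: (4, 248, 25, 25)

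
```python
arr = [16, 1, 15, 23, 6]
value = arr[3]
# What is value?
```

Trace:
`arr = [16, 1, 15, 23, 6]` → arr = [16, 1, 15, 23, 6]
`value = arr[3]` → value = 23
So value = 23

Answer: 23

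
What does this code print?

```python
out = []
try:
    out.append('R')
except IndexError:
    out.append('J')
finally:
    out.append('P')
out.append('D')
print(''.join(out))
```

Execution trace: 'R' (try body, no exception) → 'P' (finally) → 'D' (after the try/except). Output: RPD

Answer: RPD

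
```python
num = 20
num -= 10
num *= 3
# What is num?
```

Trace:
`num = 20` → num = 20
`num -= 10` → num = 10
`num *= 3` → num = 30
So num = 30

Answer: 30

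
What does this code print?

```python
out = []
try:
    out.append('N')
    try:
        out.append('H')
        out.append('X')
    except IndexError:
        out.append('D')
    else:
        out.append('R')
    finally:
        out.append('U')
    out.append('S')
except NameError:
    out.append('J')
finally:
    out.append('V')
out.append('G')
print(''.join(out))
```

Execution trace: 'N' (try body) → 'H' (inner try body) → 'X' (inner try body, no exception) → 'R' (inner else) → 'U' (inner finally) → 'S' (try body, no exception) → 'V' (finally) → 'G' (after the try/except). Output: NHXRUSVG

Answer: NHXRUSVG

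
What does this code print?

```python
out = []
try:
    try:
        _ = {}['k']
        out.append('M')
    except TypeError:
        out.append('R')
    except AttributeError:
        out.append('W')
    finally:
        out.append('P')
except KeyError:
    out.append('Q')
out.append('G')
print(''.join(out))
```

Execution trace: 'P' (finally) → 'Q' (outer except KeyError) → 'G' (after the try/except). Output: PQG

Answer: PQG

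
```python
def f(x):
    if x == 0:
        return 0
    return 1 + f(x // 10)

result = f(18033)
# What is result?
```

Count of digits of 18033: 5

Answer: 5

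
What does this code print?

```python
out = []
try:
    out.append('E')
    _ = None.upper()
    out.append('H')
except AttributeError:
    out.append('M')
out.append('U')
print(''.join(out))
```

Execution trace: 'E' (try body) → 'M' (except AttributeError) → 'U' (after the try/except). Output: EMU

Answer: EMU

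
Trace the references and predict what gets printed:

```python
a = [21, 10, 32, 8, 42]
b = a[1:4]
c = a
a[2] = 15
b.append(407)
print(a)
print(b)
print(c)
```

Key concept: slice vs alias.
Step by step:
`a = [21, 10, 32, 8, 42]` → a = [21, 10, 32, 8, 42]
`b = a[1:4]` → b = [10, 32, 8]
`c = a` → c = [21, 10, 32, 8, 42] (same object as a)
`a[2] = 15` → a = [21, 10, 15, 8, 42] (same object as c); c = [21, 10, 15, 8, 42] (same object as a)
`b.append(407)` → b = [10, 32, 8, 407]
`print(a)` → prints [21, 10, 15, 8, 42]
`print(b)` → prints [10, 32, 8, 407]
`print(c)` → prints [21, 10, 15, 8, 42]

Answer:
[21, 10, 15, 8, 42]
[10, 32, 8, 407]
[21, 10, 15, 8, 42]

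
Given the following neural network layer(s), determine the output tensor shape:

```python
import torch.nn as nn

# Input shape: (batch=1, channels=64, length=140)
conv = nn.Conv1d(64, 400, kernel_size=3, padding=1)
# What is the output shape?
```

Input: (1, 64, 140) -> Output: (1, 400, 140)

Answer: (1, 400, 140)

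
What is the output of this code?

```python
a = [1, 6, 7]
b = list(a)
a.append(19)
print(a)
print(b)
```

Key concept: list() constructor creates copy.
Step by step:
`a = [1, 6, 7]` → a = [1, 6, 7]
`b = list(a)` → b = [1, 6, 7]
`a.append(19)` → a = [1, 6, 7, 19]
`print(a)` → prints [1, 6, 7, 19]
`print(b)` → prints [1, 6, 7]

Answer:
[1, 6, 7, 19]
[1, 6, 7]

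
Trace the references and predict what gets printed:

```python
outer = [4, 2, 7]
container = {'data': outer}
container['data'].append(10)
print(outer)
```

Key concept: dict holds reference to list.
Step by step:
`outer = [4, 2, 7]` → outer = [4, 2, 7]
`container = {'data': outer}` → container = {'data': [4, 2, 7]}
`container['data'].append(10)` → outer = [4, 2, 7, 10]; container = {'data': [4, 2, 7, 10]}
`print(outer)` → prints [4, 2, 7, 10]

Answer: [4, 2, 7, 10]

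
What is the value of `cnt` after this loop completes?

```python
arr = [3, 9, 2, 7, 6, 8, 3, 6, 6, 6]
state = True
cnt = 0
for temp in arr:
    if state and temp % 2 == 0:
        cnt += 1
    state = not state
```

Count even values at even positions
`cnt` takes the values: 0 → 1 → 2 → 3

Answer: 3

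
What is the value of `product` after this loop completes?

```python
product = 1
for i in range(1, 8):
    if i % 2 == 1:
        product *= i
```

Product of odd numbers 1 to 7
`product` takes the values: 1 → 3 → 15 → 105

Answer: 105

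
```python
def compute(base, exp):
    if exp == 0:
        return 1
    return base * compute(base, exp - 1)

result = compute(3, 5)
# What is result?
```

compute(3, 5) = 3 * 3 * 3 * 3 * 3 = 243

Answer: 243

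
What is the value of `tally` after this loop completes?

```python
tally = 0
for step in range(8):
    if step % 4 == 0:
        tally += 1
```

Count numbers divisible by 4 in range(8)
`tally` takes the values: 0 → 1 → 2

Answer: 2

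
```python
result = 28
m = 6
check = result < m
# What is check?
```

Trace:
`result = 28` → result = 28
`m = 6` → m = 6
`check = result < m` → check = False
So check = False

Answer: False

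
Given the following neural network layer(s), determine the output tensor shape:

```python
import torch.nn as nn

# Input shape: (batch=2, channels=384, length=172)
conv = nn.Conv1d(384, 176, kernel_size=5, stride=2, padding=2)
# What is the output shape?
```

Input: (2, 384, 172) -> Output: (2, 176, 86)

Answer: (2, 176, 86)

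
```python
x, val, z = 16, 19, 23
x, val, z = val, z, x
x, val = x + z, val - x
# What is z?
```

Trace:
`x, val, z = 16, 19, 23` → x = 16; val = 19; z = 23
`x, val, z = val, z, x` → x = 19; val = 23; z = 16
`x, val = x + z, val - x` → x = 35; val = 4
So z = 16

Answer: 16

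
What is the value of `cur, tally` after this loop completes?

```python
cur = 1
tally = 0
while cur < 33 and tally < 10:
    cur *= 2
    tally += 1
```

Double until >= 33 or 10 iterations
`cur, tally` takes the values: (1, 0) → (2, 0) → (2, 1) → (4, 1) → (4, 2) → (8, 2) → (8, 3) → (16, 3) → (16, 4) → (32, 4) → (32, 5) → (64, 5) → (64, 6)

Answer: 64, 6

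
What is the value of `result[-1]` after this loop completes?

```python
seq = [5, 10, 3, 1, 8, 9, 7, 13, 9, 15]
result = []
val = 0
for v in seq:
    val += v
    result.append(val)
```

Cumulative sum ends at 80
`result` takes the values: [] → [5] → [5, 15] → [5, 15, 18] → [5, 15, 18, 19] → [5, 15, 18, 19, 27] → [5, 15, 18, 19, 27, 36] → [5, 15, 18, 19, 27, 36, 43] → [5, 15, 18, 19, 27, 36, 43, 56] → [5, 15, 18, 19, 27, 36, 43, 56, 65] → [5, 15, 18, 19, 27, 36, 43, 56, 65, 80]
So `result[-1]` = 80

Answer: 80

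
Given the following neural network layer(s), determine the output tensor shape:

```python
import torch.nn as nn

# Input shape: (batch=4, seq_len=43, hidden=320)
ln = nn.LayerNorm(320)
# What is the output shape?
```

Input: (4, 43, 320) -> Output: (4, 43, 320)

Answer: (4, 43, 320)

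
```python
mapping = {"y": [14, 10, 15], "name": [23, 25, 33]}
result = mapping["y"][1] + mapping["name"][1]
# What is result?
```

Trace:
`mapping = {"y": [14, 10, 15], "name": [23, 25, 33]}` → mapping = {'y': [14, 10, 15], 'name': [23, 25, 33]}
`result = mapping["y"][1] + mapping["name"][1]` → result = 35
So result = 35

Answer: 35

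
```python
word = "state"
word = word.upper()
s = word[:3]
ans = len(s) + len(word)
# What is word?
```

Trace:
`word = "state"` → word = 'state'
`word = word.upper()` → word = 'STATE'
`s = word[:3]` → s = 'STA'
`ans = len(s) + len(word)` → ans = 8
So word = 'STATE'

Answer: 'STATE'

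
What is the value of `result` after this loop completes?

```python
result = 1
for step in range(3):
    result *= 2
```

2^3 = 8
`result` takes the values: 1 → 2 → 4 → 8

Answer: 8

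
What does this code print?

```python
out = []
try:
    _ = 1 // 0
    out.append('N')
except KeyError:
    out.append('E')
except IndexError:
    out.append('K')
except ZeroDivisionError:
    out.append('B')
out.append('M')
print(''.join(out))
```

Execution trace: 'B' (except ZeroDivisionError) → 'M' (after the try/except). Output: BM

Answer: BM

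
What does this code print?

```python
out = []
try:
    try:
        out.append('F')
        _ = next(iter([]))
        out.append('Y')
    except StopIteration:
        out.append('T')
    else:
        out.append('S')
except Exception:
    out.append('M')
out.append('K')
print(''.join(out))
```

Execution trace: 'F' (inner try body) → 'T' (inner except StopIteration) → 'K' (after the try/except). Output: FTK

Answer: FTK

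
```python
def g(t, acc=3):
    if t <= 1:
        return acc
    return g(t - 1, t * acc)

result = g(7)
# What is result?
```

Accumulator trace (n, acc): (7, 3) -> (6, 21) -> (5, 126) -> (4, 630) -> (3, 2520) -> (2, 7560) -> (1, 15120) -> return 15120

Answer: 15120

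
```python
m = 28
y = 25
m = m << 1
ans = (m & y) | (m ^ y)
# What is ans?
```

Trace:
`m = 28` → m = 28
`y = 25` → y = 25
`m = m << 1` → m = 56
`ans = (m & y) | (m ^ y)` → ans = 57
So ans = 57

Answer: 57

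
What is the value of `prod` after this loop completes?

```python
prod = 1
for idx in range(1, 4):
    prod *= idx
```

3! = 6
`prod` takes the values: 1 → 2 → 6

Answer: 6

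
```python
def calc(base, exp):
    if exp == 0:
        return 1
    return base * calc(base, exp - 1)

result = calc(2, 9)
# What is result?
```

calc(2, 9) = 2 * 2 * 2 * 2 * 2 * 2 * 2 * 2 * 2 = 512

Answer: 512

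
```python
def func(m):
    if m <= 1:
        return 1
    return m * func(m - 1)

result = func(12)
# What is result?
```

func(12) = 12 * 11 * 10 * 9 * 8 * 7 * 6 * 5 * 4 * 3 * 2 * 1 = 479001600

Answer: 479001600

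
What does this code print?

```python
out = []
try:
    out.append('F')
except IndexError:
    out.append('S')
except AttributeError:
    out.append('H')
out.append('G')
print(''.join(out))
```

Execution trace: 'F' (try body, no exception) → 'G' (after the try/except). Output: FG

Answer: FG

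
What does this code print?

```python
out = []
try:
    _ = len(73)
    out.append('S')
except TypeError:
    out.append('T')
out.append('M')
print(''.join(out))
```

Execution trace: 'T' (except TypeError) → 'M' (after the try/except). Output: TM

Answer: TM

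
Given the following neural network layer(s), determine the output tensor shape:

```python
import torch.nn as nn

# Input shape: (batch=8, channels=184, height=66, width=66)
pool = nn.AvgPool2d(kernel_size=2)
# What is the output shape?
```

Input: (8, 184, 66, 66) -> Output: (8, 184, 33, 33)

Answer: (8, 184, 33, 33)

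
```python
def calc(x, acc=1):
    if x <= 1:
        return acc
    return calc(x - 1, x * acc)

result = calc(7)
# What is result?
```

Accumulator trace (n, acc): (7, 1) -> (6, 7) -> (5, 42) -> (4, 210) -> (3, 840) -> (2, 2520) -> (1, 5040) -> return 5040

Answer: 5040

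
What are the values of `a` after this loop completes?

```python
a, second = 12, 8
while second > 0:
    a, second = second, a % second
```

GCD of 12 and 8
`a` takes the values: 12 → 8 → 4

Answer: 4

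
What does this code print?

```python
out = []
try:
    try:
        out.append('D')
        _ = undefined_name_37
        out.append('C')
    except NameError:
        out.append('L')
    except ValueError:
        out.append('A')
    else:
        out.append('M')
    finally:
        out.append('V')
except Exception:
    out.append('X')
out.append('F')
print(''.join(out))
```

Execution trace: 'D' (inner try body) → 'L' (inner except NameError) → 'V' (inner finally) → 'F' (after the try/except). Output: DLVF

Answer: DLVF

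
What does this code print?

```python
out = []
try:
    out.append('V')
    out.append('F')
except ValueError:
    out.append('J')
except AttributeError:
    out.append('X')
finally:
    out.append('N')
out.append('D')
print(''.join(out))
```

Execution trace: 'V' (try body) → 'F' (try body, no exception) → 'N' (finally) → 'D' (after the try/except). Output: VFND

Answer: VFND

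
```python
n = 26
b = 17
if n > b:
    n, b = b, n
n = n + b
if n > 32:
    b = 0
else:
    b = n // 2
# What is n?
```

Trace:
`n = 26` → n = 26
`b = 17` → b = 17
`if n > b: ...` → n > b is True → n = 17; b = 26
`n = n + b` → n = 43
`if n > 32: ...` → n > 32 is True → b = 0
So n = 43

Answer: 43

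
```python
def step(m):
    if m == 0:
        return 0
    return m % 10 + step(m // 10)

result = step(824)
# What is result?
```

Sum of digits of 824: 4 + 2 + 8 = 14

Answer: 14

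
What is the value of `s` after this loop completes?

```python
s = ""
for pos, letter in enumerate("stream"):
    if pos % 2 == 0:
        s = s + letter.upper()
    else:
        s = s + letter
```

Uppercase even positions in 'stream'
`s` takes the values: "" → "S" → "St" → "StR" → "StRe" → "StReA" → "StReAm"

Answer: "StReAm"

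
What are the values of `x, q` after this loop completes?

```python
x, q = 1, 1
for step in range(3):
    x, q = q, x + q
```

Fibonacci: after 3 iterations
`x, q` takes the values: (1, 1) → (1, 2) → (2, 3) → (3, 5)

Answer: 3, 5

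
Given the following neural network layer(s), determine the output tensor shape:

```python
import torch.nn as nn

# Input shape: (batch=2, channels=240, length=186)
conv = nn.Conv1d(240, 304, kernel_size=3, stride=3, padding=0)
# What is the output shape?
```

Input: (2, 240, 186) -> Output: (2, 304, 62)

Answer: (2, 304, 62)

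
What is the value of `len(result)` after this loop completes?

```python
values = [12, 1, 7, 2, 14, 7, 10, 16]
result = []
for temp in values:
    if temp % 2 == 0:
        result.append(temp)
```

Count even numbers in [12, 1, 7, 2, 14, 7, 10, 16]
`result` takes the values: [] → [12] → [12, 2] → [12, 2, 14] → [12, 2, 14, 10] → [12, 2, 14, 10, 16]
So `len(result)` = 5

Answer: 5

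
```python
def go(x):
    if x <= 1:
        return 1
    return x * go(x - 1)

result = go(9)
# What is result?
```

go(9) = 9 * 8 * 7 * 6 * 5 * 4 * 3 * 2 * 1 = 362880

Answer: 362880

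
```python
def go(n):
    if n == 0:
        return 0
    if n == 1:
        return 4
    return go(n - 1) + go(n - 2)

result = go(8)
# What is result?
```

Build up from base cases: go(0)=0, go(1)=4, go(2)=4, go(3)=8, go(4)=12, go(5)=20, go(6)=32, ..., go(8)=84

Answer: 84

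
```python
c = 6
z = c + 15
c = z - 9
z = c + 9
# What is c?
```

Trace:
`c = 6` → c = 6
`z = c + 15` → z = 21
`c = z - 9` → c = 12
`z = c + 9` → z = 21
So c = 12

Answer: 12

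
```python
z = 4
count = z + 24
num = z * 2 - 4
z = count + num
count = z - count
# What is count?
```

Trace:
`z = 4` → z = 4
`count = z + 24` → count = 28
`num = z * 2 - 4` → num = 4
`z = count + num` → z = 32
`count = z - count` → count = 4
So count = 4

Answer: 4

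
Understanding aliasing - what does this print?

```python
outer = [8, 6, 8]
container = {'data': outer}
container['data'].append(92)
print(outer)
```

Key concept: dict holds reference to list.
Step by step:
`outer = [8, 6, 8]` → outer = [8, 6, 8]
`container = {'data': outer}` → container = {'data': [8, 6, 8]}
`container['data'].append(92)` → outer = [8, 6, 8, 92]; container = {'data': [8, 6, 8, 92]}
`print(outer)` → prints [8, 6, 8, 92]

Answer: [8, 6, 8, 92]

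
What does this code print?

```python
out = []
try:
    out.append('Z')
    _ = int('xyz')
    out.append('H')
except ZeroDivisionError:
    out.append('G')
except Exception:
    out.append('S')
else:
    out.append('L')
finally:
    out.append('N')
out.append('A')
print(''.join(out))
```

Execution trace: 'Z' (try body) → 'S' (except Exception) → 'N' (finally) → 'A' (after the try/except). Output: ZSNA

Answer: ZSNA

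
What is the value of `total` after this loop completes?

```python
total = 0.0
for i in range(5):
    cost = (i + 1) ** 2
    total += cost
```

Sum of squared losses 1² + 2² + ... + 5²
`total` takes the values: 0.0 → 1.0 → 5.0 → 14.0 → 30.0 → 55.0

Answer: 55.0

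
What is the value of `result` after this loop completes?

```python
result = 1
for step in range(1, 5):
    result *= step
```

4! = 24
`result` takes the values: 1 → 2 → 6 → 24

Answer: 24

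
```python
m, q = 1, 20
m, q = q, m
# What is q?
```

Trace:
`m, q = 1, 20` → m = 1; q = 20
`m, q = q, m` → m = 20; q = 1
So q = 1

Answer: 1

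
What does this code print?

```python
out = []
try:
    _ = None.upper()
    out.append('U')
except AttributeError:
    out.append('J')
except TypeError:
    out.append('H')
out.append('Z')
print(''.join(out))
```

Execution trace: 'J' (except AttributeError) → 'Z' (after the try/except). Output: JZ

Answer: JZ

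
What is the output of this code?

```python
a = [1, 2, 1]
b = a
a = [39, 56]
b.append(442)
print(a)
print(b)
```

Key concept: rebinding vs mutation: a is rebound to a new list, b still points at the original.
Step by step:
`a = [1, 2, 1]` → a = [1, 2, 1]
`b = a` → b = [1, 2, 1] (same object as a)
`a = [39, 56]` → a = [39, 56]
`b.append(442)` → b = [1, 2, 1, 442]
`print(a)` → prints [39, 56]
`print(b)` → prints [1, 2, 1, 442]

Answer:
[39, 56]
[1, 2, 1, 442]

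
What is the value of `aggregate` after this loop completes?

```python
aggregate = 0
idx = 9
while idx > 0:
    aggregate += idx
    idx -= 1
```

Sum 9 down to 1
`aggregate` takes the values: 0 → 9 → 17 → 24 → 30 → 35 → 39 → 42 → 44 → 45

Answer: 45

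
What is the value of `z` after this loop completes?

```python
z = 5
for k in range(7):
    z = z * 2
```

Multiply by 2, 7 times: 5 * 2^7 = 640
`z` takes the values: 5 → 10 → 20 → 40 → 80 → 160 → 320 → 640

Answer: 640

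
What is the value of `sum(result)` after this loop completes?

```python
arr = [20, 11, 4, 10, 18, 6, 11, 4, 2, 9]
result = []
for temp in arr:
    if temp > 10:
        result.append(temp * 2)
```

Sum of doubled values > 10
`result` takes the values: [] → [40] → [40, 22] → [40, 22, 36] → [40, 22, 36, 22]
So `sum(result)` = 120

Answer: 120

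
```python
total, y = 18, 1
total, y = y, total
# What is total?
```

Trace:
`total, y = 18, 1` → total = 18; y = 1
`total, y = y, total` → total = 1; y = 18
So total = 1

Answer: 1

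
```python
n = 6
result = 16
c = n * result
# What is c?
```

Trace:
`n = 6` → n = 6
`result = 16` → result = 16
`c = n * result` → c = 96
So c = 96

Answer: 96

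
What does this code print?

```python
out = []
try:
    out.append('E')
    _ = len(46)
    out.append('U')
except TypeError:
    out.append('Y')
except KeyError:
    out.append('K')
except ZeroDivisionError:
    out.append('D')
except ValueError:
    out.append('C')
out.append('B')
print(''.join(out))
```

Execution trace: 'E' (try body) → 'Y' (except TypeError) → 'B' (after the try/except). Output: EYB

Answer: EYB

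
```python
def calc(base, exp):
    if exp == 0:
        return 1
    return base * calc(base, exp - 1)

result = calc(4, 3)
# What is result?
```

calc(4, 3) = 4 * 4 * 4 = 64

Answer: 64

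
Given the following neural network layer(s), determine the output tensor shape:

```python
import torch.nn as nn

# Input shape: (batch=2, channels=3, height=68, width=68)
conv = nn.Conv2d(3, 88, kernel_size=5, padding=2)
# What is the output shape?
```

Input: (2, 3, 68, 68) -> Output: (2, 88, 68, 68)

Answer: (2, 88, 68, 68)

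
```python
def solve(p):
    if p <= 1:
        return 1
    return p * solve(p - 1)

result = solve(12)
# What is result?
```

solve(12) = 12 * 11 * 10 * 9 * 8 * 7 * 6 * 5 * 4 * 3 * 2 * 1 = 479001600

Answer: 479001600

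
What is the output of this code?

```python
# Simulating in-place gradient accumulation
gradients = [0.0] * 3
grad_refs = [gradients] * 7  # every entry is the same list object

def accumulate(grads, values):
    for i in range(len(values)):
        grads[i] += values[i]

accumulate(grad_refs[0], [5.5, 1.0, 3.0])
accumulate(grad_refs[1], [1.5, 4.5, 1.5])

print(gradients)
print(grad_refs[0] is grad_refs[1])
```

Key concept: gradient accumulation aliasing.
Step by step:
`gradients = [0.0] * 3` → gradients = [0.0, 0.0, 0.0]
`grad_refs = [gradients] * 7` → grad_refs = [[0.0, 0.0, 0.0], [0.0, 0.0, 0.0], [0.0, 0.0, 0.0], [0.0, 0.0, 0.0], [0.0, 0.0, 0.0], [0.0, 0.0, 0.0], [0.0, 0.0, 0.0]]
`accumulate(grad_refs[0], [5.5, 1.0, 3.0])` → gradients = [5.5, 1.0, 3.0]; grad_refs = [[5.5, 1.0, 3.0], [5.5, 1.0, 3.0], [5.5, 1.0, 3.0], [5.5, 1.0, 3.0], [5.5, 1.0, 3.0], [5.5, 1.0, 3.0], [5.5, 1.0, 3.0]]
`accumulate(grad_refs[1], [1.5, 4.5, 1.5])` → gradients = [7.0, 5.5, 4.5]; grad_refs = [[7.0, 5.5, 4.5], [7.0, 5.5, 4.5], [7.0, 5.5, 4.5], [7.0, 5.5, 4.5], [7.0, 5.5, 4.5], [7.0, 5.5, 4.5], [7.0, 5.5, 4.5]]
`print(gradients)` → prints [7.0, 5.5, 4.5]
`print(grad_refs[0] is grad_refs[1])` → prints True

Answer:
[7.0, 5.5, 4.5]
True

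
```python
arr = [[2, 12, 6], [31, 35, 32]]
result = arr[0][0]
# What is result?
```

Trace:
`arr = [[2, 12, 6], [31, 35, 32]]` → arr = [[2, 12, 6], [31, 35, 32]]
`result = arr[0][0]` → result = 2
So result = 2

Answer: 2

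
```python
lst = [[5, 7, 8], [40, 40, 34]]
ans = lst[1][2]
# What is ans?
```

Trace:
`lst = [[5, 7, 8], [40, 40, 34]]` → lst = [[5, 7, 8], [40, 40, 34]]
`ans = lst[1][2]` → ans = 34
So ans = 34

Answer: 34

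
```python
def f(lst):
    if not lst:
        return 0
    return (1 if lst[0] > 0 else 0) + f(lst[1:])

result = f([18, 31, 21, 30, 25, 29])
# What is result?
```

Count of positive elements in [18, 31, 21, 30, 25, 29] = 6

Answer: 6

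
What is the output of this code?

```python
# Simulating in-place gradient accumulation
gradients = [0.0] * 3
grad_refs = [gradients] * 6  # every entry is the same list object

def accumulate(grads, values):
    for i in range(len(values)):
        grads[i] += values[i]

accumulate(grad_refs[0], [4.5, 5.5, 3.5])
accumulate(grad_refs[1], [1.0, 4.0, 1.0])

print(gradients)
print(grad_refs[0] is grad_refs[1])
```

Key concept: gradient accumulation aliasing.
Step by step:
`gradients = [0.0] * 3` → gradients = [0.0, 0.0, 0.0]
`grad_refs = [gradients] * 6` → grad_refs = [[0.0, 0.0, 0.0], [0.0, 0.0, 0.0], [0.0, 0.0, 0.0], [0.0, 0.0, 0.0], [0.0, 0.0, 0.0], [0.0, 0.0, 0.0]]
`accumulate(grad_refs[0], [4.5, 5.5, 3.5])` → gradients = [4.5, 5.5, 3.5]; grad_refs = [[4.5, 5.5, 3.5], [4.5, 5.5, 3.5], [4.5, 5.5, 3.5], [4.5, 5.5, 3.5], [4.5, 5.5, 3.5], [4.5, 5.5, 3.5]]
`accumulate(grad_refs[1], [1.0, 4.0, 1.0])` → gradients = [5.5, 9.5, 4.5]; grad_refs = [[5.5, 9.5, 4.5], [5.5, 9.5, 4.5], [5.5, 9.5, 4.5], [5.5, 9.5, 4.5], [5.5, 9.5, 4.5], [5.5, 9.5, 4.5]]
`print(gradients)` → prints [5.5, 9.5, 4.5]
`print(grad_refs[0] is grad_refs[1])` → prints True

Answer:
[5.5, 9.5, 4.5]
True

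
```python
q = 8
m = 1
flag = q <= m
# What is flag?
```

Trace:
`q = 8` → q = 8
`m = 1` → m = 1
`flag = q <= m` → flag = False
So flag = False

Answer: False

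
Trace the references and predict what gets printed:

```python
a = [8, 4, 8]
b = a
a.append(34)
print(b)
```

Key concept: basic list aliasing.
Step by step:
`a = [8, 4, 8]` → a = [8, 4, 8]
`b = a` → b = [8, 4, 8] (same object as a)
`a.append(34)` → a = [8, 4, 8, 34] (same object as b); b = [8, 4, 8, 34] (same object as a)
`print(b)` → prints [8, 4, 8, 34]

Answer: [8, 4, 8, 34]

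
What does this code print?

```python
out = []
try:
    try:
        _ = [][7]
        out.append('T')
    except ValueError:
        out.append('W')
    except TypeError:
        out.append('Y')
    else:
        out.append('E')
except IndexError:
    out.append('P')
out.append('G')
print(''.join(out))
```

Execution trace: 'P' (outer except IndexError) → 'G' (after the try/except). Output: PG

Answer: PG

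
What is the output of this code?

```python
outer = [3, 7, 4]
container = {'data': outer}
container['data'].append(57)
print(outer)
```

Key concept: dict holds reference to list.
Step by step:
`outer = [3, 7, 4]` → outer = [3, 7, 4]
`container = {'data': outer}` → container = {'data': [3, 7, 4]}
`container['data'].append(57)` → outer = [3, 7, 4, 57]; container = {'data': [3, 7, 4, 57]}
`print(outer)` → prints [3, 7, 4, 57]

Answer: [3, 7, 4, 57]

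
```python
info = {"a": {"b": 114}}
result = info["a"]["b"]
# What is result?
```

Trace:
`info = {"a": {"b": 114}}` → info = {'a': {'b': 114}}
`result = info["a"]["b"]` → result = 114
So result = 114

Answer: 114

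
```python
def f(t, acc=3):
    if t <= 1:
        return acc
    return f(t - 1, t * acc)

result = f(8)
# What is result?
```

Accumulator trace (n, acc): (8, 3) -> (7, 24) -> (6, 168) -> (5, 1008) -> (4, 5040) -> (3, 20160) -> (2, 60480) -> (1, 120960) -> return 120960

Answer: 120960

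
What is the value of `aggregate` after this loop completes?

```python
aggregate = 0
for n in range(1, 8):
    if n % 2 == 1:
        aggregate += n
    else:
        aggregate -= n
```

Add odd, subtract even
`aggregate` takes the values: 0 → 1 → -1 → 2 → -2 → 3 → -3 → 4

Answer: 4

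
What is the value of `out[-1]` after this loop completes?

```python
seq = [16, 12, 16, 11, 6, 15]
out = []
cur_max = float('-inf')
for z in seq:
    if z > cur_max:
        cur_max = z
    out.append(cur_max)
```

Running max ends at 16
`out` takes the values: [] → [16] → [16, 16] → [16, 16, 16] → [16, 16, 16, 16] → [16, 16, 16, 16, 16] → [16, 16, 16, 16, 16, 16]
So `out[-1]` = 16

Answer: 16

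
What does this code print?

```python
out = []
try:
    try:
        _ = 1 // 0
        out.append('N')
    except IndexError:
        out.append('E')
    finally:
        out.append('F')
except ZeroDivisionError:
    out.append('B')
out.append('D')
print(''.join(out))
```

Execution trace: 'F' (finally) → 'B' (outer except ZeroDivisionError) → 'D' (after the try/except). Output: FBD

Answer: FBD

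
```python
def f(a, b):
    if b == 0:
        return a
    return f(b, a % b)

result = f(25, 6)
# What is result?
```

f(25, 6) -> f(6, 1) -> f(1, 0) -> 1

Answer: 1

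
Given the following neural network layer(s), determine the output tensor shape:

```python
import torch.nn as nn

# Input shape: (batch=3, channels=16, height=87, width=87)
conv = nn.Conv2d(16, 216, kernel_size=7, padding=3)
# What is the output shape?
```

Input: (3, 16, 87, 87) -> Output: (3, 216, 87, 87)

Answer: (3, 216, 87, 87)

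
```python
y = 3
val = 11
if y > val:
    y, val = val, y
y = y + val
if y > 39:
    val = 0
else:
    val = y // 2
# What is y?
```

Trace:
`y = 3` → y = 3
`val = 11` → val = 11
`if y > val: ...` → y > val is False → no variable changes
`y = y + val` → y = 14
`if y > 39: ...` → y > 39 is False, take else branch → val = 7
So y = 14

Answer: 14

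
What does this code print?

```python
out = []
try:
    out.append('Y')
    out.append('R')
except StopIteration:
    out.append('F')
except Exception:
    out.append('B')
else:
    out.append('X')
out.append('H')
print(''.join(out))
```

Execution trace: 'Y' (try body) → 'R' (try body, no exception) → 'X' (else) → 'H' (after the try/except). Output: YRXH

Answer: YRXH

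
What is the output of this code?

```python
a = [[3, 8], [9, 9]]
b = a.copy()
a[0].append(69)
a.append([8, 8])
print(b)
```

Key concept: shallow copy with nested lists.
Step by step:
`a = [[3, 8], [9, 9]]` → a = [[3, 8], [9, 9]]
`b = a.copy()` → b = [[3, 8], [9, 9]]
`a[0].append(69)` → a = [[3, 8, 69], [9, 9]]; b = [[3, 8, 69], [9, 9]]
`a.append([8, 8])` → a = [[3, 8, 69], [9, 9], [8, 8]]
`print(b)` → prints [[3, 8, 69], [9, 9]]

Answer: [[3, 8, 69], [9, 9]]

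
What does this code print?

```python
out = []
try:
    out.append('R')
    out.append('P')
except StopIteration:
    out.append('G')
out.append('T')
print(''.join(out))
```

Execution trace: 'R' (try body) → 'P' (try body, no exception) → 'T' (after the try/except). Output: RPT

Answer: RPT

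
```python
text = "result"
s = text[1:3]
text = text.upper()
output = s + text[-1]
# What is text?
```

Trace:
`text = "result"` → text = 'result'
`s = text[1:3]` → s = 'es'
`text = text.upper()` → text = 'RESULT'
`output = s + text[-1]` → output = 'esT'
So text = 'RESULT'

Answer: 'RESULT'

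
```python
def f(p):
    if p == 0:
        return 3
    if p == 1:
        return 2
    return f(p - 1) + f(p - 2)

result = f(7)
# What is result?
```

Build up from base cases: f(0)=3, f(1)=2, f(2)=5, f(3)=7, f(4)=12, f(5)=19, f(6)=31, ..., f(7)=50

Answer: 50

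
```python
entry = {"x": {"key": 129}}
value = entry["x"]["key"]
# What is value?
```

Trace:
`entry = {"x": {"key": 129}}` → entry = {'x': {'key': 129}}
`value = entry["x"]["key"]` → value = 129
So value = 129

Answer: 129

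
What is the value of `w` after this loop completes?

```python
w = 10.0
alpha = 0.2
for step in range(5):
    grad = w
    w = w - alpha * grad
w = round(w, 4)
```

Gradient descent: w = 10.0 * (1 - 0.2)^5
`w` takes the values: 10.0 → 8.0 → 6.4 → 5.12 → 4.096 → 3.2768

Answer: 3.2768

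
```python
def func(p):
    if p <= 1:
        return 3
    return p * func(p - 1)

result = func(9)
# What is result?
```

func(9) = 9 * 8 * 7 * 6 * 5 * 4 * 3 * 2 * 3 = 1088640

Answer: 1088640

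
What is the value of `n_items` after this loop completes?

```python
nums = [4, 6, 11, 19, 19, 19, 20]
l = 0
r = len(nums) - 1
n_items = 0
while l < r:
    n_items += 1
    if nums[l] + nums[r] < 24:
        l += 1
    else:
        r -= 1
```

Steps to find pair summing to 24
`n_items` takes the values: 0 → 1 → 2 → 3 → 4 → 5 → 6

Answer: 6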